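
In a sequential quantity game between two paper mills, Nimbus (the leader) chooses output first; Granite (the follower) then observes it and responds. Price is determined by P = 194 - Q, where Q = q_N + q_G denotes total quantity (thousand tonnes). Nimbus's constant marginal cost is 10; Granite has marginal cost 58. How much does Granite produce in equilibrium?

10

The follower Granite best-responds to any q_N: π_G = (194 - Q)q_G - 58q_G.
Follower FOC: 136 - q_N - 2q_G = 0, so q_G(q_N) = (136 - q_N)/2.
The leader anticipates this reaction. Substituting into P = 194 - Q gives P = 126 - (1/2)q_N, so π_N = (126 - (1/2)q_N)q_N - 10q_N.
Maximising: ∂π_N/∂q_N = 116 - q_N = 0, giving q_N = 116.
Then q_G = (136 - 116)/2 = 10.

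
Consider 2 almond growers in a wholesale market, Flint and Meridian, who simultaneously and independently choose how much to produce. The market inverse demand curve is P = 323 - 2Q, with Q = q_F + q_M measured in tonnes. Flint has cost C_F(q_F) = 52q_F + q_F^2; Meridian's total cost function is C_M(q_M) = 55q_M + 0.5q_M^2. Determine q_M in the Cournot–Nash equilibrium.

41

Flint's profit: π_F = (323 - 2Q)q_F - (52q_F + q_F²). Setting ∂π_F/∂q_F = 0: 271 - 6q_F - 2(q_M) = 0.
Meridian's profit: π_M = (323 - 2Q)q_M - (55q_M + (1/2)q_M²). Setting ∂π_M/∂q_M = 0: 268 - 5q_M - 2(q_F) = 0.
So q_F = (271 - 2q_M)/6 and q_M = (268 - 2q_F)/5.
Substituting one into the other gives q_F = 63/2 and q_M = 41.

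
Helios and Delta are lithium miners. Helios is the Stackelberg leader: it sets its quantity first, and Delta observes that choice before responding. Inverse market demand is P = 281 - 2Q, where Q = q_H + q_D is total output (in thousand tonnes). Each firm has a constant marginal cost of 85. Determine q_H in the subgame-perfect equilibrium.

49

The follower Delta best-responds to any q_H: π_D = (281 - 2Q)q_D - 85q_D.
Setting the follower's marginal profit to zero, 196 - 2q_H - 4q_D = 0, i.e. q_D = (196 - 2q_H)/4.
The leader anticipates this reaction. Substituting into P = 281 - 2Q gives P = 183 - q_H, so π_H = (183 - q_H)q_H - 85q_H.
Maximising: ∂π_H/∂q_H = 98 - 2q_H = 0, giving q_H = 49.
Then q_D = (196 - 2·49)/4 = 49/2.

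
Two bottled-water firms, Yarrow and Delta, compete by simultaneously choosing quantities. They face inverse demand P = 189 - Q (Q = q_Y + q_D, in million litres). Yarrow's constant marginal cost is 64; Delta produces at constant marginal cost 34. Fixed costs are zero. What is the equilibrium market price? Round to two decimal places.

Yarrow's profit: π_Y = (189 - Q)q_Y - (64q_Y). Setting ∂π_Y/∂q_Y = 0: 125 - 2q_Y - (q_D) = 0.
Delta's profit: π_D = (189 - Q)q_D - (34q_D). Setting ∂π_D/∂q_D = 0: 155 - 2q_D - (q_Y) = 0.
So q_Y = (125 - q_D)/2 and q_D = (155 - q_Y)/2.
Substituting one into the other gives q_Y = 95/3 and q_D = 185/3.
Total output Q = 280/3, so price P = 189 - 280/3 = 287/3.

95.67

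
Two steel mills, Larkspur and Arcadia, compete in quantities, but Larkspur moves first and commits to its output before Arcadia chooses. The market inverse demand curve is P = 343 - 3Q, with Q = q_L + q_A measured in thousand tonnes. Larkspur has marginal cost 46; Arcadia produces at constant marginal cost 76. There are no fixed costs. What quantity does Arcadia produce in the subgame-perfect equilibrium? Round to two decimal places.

17.25

The follower Arcadia best-responds to any q_L: π_A = (343 - 3Q)q_A - 76q_A.
Setting the follower's marginal profit to zero, 267 - 3q_L - 6q_A = 0, i.e. q_A = (267 - 3q_L)/6.
Larkspur substitutes q_A(q_L) into its own profit: π_L = q_L(343 - 3q_L - (267 - 3q_L)/2) - 46q_L = (419/2 - (3/2)q_L)q_L - 46q_L.
The leader's first-order condition 327/2 - 3q_L = 0 yields q_L = 109/2.
Then q_A = (267 - 3·(109/2))/6 = 69/4.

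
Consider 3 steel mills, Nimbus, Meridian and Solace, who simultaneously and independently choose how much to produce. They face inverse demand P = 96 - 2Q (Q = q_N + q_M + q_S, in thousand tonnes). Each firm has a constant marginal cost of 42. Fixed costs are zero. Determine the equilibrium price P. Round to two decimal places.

55.50

A representative firm's profit is π_i = q_i(96 - 2Q) - 42q_i.
First-order condition (treating rivals' output as given): 54 - 4q_i - 2·Σ_{j≠i} q_j = 0.
By symmetry each firm produces the same amount; substituting Σ_{j≠i} q_j = 2q_i yields q_i = 54/8 = 27/4.
Total output Q = 81/4, so price P = 96 - 2·(81/4) = 111/2.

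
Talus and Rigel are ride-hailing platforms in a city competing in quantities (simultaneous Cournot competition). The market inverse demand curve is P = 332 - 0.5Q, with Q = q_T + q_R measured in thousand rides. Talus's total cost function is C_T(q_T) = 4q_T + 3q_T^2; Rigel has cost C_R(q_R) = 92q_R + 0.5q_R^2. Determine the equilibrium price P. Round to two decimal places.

257.38

Talus's profit: π_T = (332 - 0.5Q)q_T - (4q_T + 3q_T²). Setting ∂π_T/∂q_T = 0: 328 - 7q_T - (1/2)(q_R) = 0.
Rigel's first-order condition: 240 - 2q_R - (1/2)(q_T) = 0.
So q_T = (328 - (1/2)q_R)/7 and q_R = (240 - (1/2)q_T)/2.
Solving the pair: q_T = 38.9818, q_R = 110.2545.
Total output Q = 149.2364, so price P = 332 - (1/2)·149.2364 = 257.3818.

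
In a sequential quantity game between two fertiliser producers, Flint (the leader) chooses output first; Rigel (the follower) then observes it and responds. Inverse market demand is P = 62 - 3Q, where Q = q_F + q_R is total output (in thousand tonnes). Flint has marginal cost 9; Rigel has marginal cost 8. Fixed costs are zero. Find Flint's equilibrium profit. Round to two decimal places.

112.67

Solve by backward induction. Given q_F, the follower Rigel maximises π_R = (62 - 3q_F - 3q_R)q_R - 8q_R.
Follower FOC: 54 - 3q_F - 6q_R = 0, so q_R(q_F) = (54 - 3q_F)/6.
Flint substitutes q_R(q_F) into its own profit: π_F = q_F(62 - 3q_F - (54 - 3q_F)/2) - 9q_F = (35 - (3/2)q_F)q_F - 9q_F.
Leader FOC: 26 - 3q_F = 0, so q_F = 26/3.
Then q_R = (54 - 3·(26/3))/6 = 14/3.
Price P = 62 - 3·(40/3) = 22.
Flint's profit: (22 - 9)·(26/3) = 338/3.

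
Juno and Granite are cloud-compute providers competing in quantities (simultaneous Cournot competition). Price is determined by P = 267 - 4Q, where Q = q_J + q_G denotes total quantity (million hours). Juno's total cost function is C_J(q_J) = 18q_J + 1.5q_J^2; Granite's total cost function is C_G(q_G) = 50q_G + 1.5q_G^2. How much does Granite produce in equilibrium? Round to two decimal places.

Juno's profit: π_J = (267 - 4Q)q_J - (18q_J + (3/2)q_J²). Setting ∂π_J/∂q_J = 0: 249 - 11q_J - 4(q_G) = 0.
Granite's first-order condition: 217 - 11q_G - 4(q_J) = 0.
Rearranging gives the reaction functions q_J = (249 - 4q_G)/11 and q_G = (217 - 4q_J)/11.
Substituting one into the other gives q_J = 1871/105 and q_G = 1391/105.

13.25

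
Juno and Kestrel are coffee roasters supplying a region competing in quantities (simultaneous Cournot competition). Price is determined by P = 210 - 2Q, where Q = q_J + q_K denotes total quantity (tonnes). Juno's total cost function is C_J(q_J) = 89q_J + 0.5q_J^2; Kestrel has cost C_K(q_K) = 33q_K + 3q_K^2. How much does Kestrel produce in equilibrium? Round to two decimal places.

Juno's profit: π_J = (210 - 2Q)q_J - (89q_J + (1/2)q_J²). Setting ∂π_J/∂q_J = 0: 121 - 5q_J - 2(q_K) = 0.
Kestrel's profit: π_K = (210 - 2Q)q_K - (33q_K + 3q_K²). Setting ∂π_K/∂q_K = 0: 177 - 10q_K - 2(q_J) = 0.
Best responses: q_J = (121 - 2q_K)/5, q_K = (177 - 2q_J)/10.
Substituting one into the other gives q_J = 428/23 and q_K = 643/46.

13.98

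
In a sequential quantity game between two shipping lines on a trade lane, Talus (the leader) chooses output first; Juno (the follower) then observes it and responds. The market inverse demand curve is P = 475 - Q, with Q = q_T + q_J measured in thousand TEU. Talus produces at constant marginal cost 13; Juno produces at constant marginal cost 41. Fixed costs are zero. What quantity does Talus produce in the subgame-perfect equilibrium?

245

Solve by backward induction. Given q_T, the follower Juno maximises π_J = (475 - q_T - q_J)q_J - 41q_J.
∂π_J/∂q_J = 434 - q_T - 2q_J = 0 gives the reaction function q_J = (434 - q_T)/2.
The leader anticipates this reaction. Substituting into P = 475 - Q gives P = 258 - (1/2)q_T, so π_T = (258 - (1/2)q_T)q_T - 13q_T.
Maximising: ∂π_T/∂q_T = 245 - q_T = 0, giving q_T = 245.
Then q_J = (434 - 245)/2 = 189/2.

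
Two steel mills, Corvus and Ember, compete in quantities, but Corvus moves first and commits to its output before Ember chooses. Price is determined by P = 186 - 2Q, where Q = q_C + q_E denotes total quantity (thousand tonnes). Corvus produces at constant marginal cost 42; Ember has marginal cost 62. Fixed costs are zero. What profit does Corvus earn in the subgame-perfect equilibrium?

1681

The follower Ember best-responds to any q_C: π_E = (186 - 2Q)q_E - 62q_E.
Follower FOC: 124 - 2q_C - 4q_E = 0, so q_E(q_C) = (124 - 2q_C)/4.
The leader anticipates this reaction. Substituting into P = 186 - 2Q gives P = 124 - q_C, so π_C = (124 - q_C)q_C - 42q_C.
Maximising: ∂π_C/∂q_C = 82 - 2q_C = 0, giving q_C = 41.
Then q_E = (124 - 2·41)/4 = 21/2.
Price P = 186 - 2·(103/2) = 83.
Corvus's profit: (83 - 42)·41 = 1681.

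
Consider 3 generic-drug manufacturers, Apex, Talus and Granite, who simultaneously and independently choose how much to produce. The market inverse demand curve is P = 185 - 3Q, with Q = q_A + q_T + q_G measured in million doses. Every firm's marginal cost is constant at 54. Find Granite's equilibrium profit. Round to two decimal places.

Each firm earns π_i = (185 - 3Q)q_i - 54q_i.
First-order condition (treating rivals' output as given): 131 - 6q_i - 3·Σ_{j≠i} q_j = 0.
By symmetry each firm produces the same amount; substituting Σ_{j≠i} q_j = 2q_i yields q_i = 131/12.
Price P = 185 - 3·(131/4) = 347/4.
Granite's profit: (347/4 - 54)·(131/12) = 357.5208.

357.52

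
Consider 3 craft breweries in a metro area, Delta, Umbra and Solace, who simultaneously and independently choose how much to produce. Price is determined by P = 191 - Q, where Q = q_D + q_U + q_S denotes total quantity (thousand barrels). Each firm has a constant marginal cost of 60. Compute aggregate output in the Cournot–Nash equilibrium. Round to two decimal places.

Each firm earns π_i = (191 - Q)q_i - 60q_i.
First-order condition (treating rivals' output as given): 131 - 2q_i - Σ_{j≠i} q_j = 0.
With identical firms every q_j equals q_i, so Σ_{j≠i} q_j = 2q_i and 131 = 4q_i, giving q_i = 131/4.
Total output Q = 131/4 + 131/4 + 131/4 = 393/4.

98.25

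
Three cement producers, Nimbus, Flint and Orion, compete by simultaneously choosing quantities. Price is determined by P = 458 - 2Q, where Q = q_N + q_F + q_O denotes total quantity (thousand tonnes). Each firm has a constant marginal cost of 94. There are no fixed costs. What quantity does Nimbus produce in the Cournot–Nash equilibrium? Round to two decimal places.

45.50

Each firm earns π_i = (458 - 2Q)q_i - 94q_i.
Setting ∂π_i/∂q_i = 0 with rivals' quantities fixed: 364 - 4q_i - 2·Σ_{j≠i} q_j = 0.
With identical firms every q_j equals q_i, so Σ_{j≠i} q_j = 2q_i and 364 = 8q_i, giving q_i = 91/2.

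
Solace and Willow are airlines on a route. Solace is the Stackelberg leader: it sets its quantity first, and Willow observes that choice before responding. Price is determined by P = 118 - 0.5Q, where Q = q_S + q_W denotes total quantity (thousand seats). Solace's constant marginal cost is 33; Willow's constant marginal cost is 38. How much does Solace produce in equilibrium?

90

The follower Willow best-responds to any q_S: π_W = (118 - 0.5Q)q_W - 38q_W.
∂π_W/∂q_W = 80 - (1/2)q_S - q_W = 0 gives the reaction function q_W = (80 - (1/2)q_S).
The leader anticipates this reaction. Substituting into P = 118 - 0.5Q gives P = 78 - (1/4)q_S, so π_S = (78 - (1/4)q_S)q_S - 33q_S.
Leader FOC: 45 - (1/2)q_S = 0, so q_S = 90.
Then q_W = (80 - (1/2)·90) = 35.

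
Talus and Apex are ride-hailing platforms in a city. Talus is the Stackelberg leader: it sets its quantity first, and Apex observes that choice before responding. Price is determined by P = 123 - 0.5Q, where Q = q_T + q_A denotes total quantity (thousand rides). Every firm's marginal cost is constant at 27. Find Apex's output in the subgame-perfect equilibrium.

The follower Apex best-responds to any q_T: π_A = (123 - 0.5Q)q_A - 27q_A.
∂π_A/∂q_A = 96 - (1/2)q_T - q_A = 0 gives the reaction function q_A = (96 - (1/2)q_T).
Talus substitutes q_A(q_T) into its own profit: π_T = q_T(123 - (1/2)q_T - (96 - (1/2)q_T)/2) - 27q_T = (75 - (1/4)q_T)q_T - 27q_T.
Maximising: ∂π_T/∂q_T = 48 - (1/2)q_T = 0, giving q_T = 96.
Then q_A = (96 - (1/2)·96) = 48.

48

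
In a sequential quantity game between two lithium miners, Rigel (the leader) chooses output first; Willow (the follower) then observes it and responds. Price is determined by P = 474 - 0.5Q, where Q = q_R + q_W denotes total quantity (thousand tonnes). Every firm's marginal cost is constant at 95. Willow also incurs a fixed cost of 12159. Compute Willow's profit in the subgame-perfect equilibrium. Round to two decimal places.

5796.13

Solve by backward induction. Given q_R, the follower Willow maximises π_W = (474 - (1/2)q_R - (1/2)q_W)q_W - 95q_W.
Setting the follower's marginal profit to zero, 379 - (1/2)q_R - q_W = 0, i.e. q_W = (379 - (1/2)q_R).
The leader anticipates this reaction. Substituting into P = 474 - 0.5Q gives P = 569/2 - (1/4)q_R, so π_R = (569/2 - (1/4)q_R)q_R - 95q_R.
Leader FOC: 379/2 - (1/2)q_R = 0, so q_R = 379.
Then q_W = (379 - (1/2)·379) = 379/2.
Price P = 474 - (1/2)·(1137/2) = 759/4.
Willow's profit: (759/4 - 95)·(379/2) - 12159 = 5796.1250.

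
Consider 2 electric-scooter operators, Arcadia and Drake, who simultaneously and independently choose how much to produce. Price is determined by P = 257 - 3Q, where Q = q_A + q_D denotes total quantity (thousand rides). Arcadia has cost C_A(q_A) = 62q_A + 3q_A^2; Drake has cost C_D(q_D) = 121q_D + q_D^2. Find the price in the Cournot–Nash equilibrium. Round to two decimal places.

Arcadia's profit: π_A = (257 - 3Q)q_A - (62q_A + 3q_A²). Setting ∂π_A/∂q_A = 0: 195 - 12q_A - 3(q_D) = 0.
Drake's first-order condition: 136 - 8q_D - 3(q_A) = 0.
Best responses: q_A = (195 - 3q_D)/12, q_D = (136 - 3q_A)/8.
Substituting one into the other gives q_A = 384/29 and q_D = 349/29.
Total output Q = 733/29, so price P = 257 - 3·(733/29) = 181.1724.

181.17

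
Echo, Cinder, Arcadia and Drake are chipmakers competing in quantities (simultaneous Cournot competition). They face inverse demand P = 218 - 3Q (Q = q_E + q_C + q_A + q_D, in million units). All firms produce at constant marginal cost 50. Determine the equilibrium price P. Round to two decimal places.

Each firm earns π_i = (218 - 3Q)q_i - 50q_i.
Setting ∂π_i/∂q_i = 0 with rivals' quantities fixed: 168 - 6q_i - 3·Σ_{j≠i} q_j = 0.
By symmetry each firm produces the same amount; substituting Σ_{j≠i} q_j = 3q_i yields q_i = 168/15 = 56/5.
Total output Q = 224/5, so price P = 218 - 3·(224/5) = 418/5.

83.60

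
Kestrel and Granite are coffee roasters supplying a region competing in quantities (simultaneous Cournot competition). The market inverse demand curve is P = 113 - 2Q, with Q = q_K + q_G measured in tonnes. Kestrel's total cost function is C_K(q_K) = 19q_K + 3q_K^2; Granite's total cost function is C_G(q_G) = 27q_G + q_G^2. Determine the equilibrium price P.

75

Kestrel's profit: π_K = (113 - 2Q)q_K - (19q_K + 3q_K²). Setting ∂π_K/∂q_K = 0: 94 - 10q_K - 2(q_G) = 0.
Granite's profit: π_G = (113 - 2Q)q_G - (27q_G + q_G²). Setting ∂π_G/∂q_G = 0: 86 - 6q_G - 2(q_K) = 0.
Rearranging gives the reaction functions q_K = (94 - 2q_G)/10 and q_G = (86 - 2q_K)/6.
Substituting one into the other gives q_K = 7 and q_G = 12.
Total output Q = 19, so price P = 113 - 2·19 = 75.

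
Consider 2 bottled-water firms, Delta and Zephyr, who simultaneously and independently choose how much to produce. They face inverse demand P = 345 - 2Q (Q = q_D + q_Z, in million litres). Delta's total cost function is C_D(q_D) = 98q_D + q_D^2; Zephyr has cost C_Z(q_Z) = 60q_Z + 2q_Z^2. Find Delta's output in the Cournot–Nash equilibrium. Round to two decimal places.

Delta's profit: π_D = (345 - 2Q)q_D - (98q_D + q_D²). Setting ∂π_D/∂q_D = 0: 247 - 6q_D - 2(q_Z) = 0.
Zephyr's profit: π_Z = (345 - 2Q)q_Z - (60q_Z + 2q_Z²). Setting ∂π_Z/∂q_Z = 0: 285 - 8q_Z - 2(q_D) = 0.
So q_D = (247 - 2q_Z)/6 and q_Z = (285 - 2q_D)/8.
Substituting one into the other gives q_D = 703/22 and q_Z = 304/11.

31.95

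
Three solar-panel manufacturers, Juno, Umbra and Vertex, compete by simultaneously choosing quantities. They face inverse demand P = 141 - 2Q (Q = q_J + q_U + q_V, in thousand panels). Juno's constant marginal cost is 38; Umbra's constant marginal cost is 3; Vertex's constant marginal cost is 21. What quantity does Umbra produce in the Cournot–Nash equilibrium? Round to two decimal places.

23.88

Juno's profit: π_J = (141 - 2Q)q_J - (38q_J). Setting ∂π_J/∂q_J = 0: 103 - 4q_J - 2(q_U + q_V) = 0.
Umbra's profit: π_U = (141 - 2Q)q_U - (3q_U). Setting ∂π_U/∂q_U = 0: 138 - 4q_U - 2(q_J + q_V) = 0.
Vertex's profit: π_V = (141 - 2Q)q_V - (21q_V). Setting ∂π_V/∂q_V = 0: 120 - 4q_V - 2(q_J + q_U) = 0.
Summing all 3 equations gives 361 − 8Q = 0, hence Q = 361/8.
Back-substituting: q_J = (103 − 361/4)/2 = 51/8, q_U = (138 − 361/4)/2 = 191/8, q_V = (120 − 361/4)/2 = 119/8.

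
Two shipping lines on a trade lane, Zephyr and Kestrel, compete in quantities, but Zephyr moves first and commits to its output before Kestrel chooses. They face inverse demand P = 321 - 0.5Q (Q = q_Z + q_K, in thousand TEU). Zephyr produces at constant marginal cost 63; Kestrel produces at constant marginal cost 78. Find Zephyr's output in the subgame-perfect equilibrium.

Solve by backward induction. Given q_Z, the follower Kestrel maximises π_K = (321 - (1/2)q_Z - (1/2)q_K)q_K - 78q_K.
Setting the follower's marginal profit to zero, 243 - (1/2)q_Z - q_K = 0, i.e. q_K = (243 - (1/2)q_Z).
Zephyr substitutes q_K(q_Z) into its own profit: π_Z = q_Z(321 - (1/2)q_Z - (243 - (1/2)q_Z)/2) - 63q_Z = (399/2 - (1/4)q_Z)q_Z - 63q_Z.
The leader's first-order condition 273/2 - (1/2)q_Z = 0 yields q_Z = 273.
Then q_K = (243 - (1/2)·273) = 213/2.

273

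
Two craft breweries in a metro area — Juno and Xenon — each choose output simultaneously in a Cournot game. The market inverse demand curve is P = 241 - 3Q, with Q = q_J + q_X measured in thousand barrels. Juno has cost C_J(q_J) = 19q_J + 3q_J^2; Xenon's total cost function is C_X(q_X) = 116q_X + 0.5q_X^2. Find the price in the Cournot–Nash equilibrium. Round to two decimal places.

Juno's profit: π_J = (241 - 3Q)q_J - (19q_J + 3q_J²). Setting ∂π_J/∂q_J = 0: 222 - 12q_J - 3(q_X) = 0.
Xenon's first-order condition: 125 - 7q_X - 3(q_J) = 0.
Best responses: q_J = (222 - 3q_X)/12, q_X = (125 - 3q_J)/7.
Substituting one into the other gives q_J = 393/25 and q_X = 278/25.
Total output Q = 671/25, so price P = 241 - 3·(671/25) = 160.4800.

160.48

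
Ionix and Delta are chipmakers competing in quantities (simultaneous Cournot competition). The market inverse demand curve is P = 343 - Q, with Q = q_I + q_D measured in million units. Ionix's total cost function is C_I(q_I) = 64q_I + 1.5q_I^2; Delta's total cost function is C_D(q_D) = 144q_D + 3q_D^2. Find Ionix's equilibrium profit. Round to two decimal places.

6793.37

Ionix's profit: π_I = (343 - Q)q_I - (64q_I + (3/2)q_I²). Setting ∂π_I/∂q_I = 0: 279 - 5q_I - (q_D) = 0.
Delta's profit: π_D = (343 - Q)q_D - (144q_D + 3q_D²). Setting ∂π_D/∂q_D = 0: 199 - 8q_D - (q_I) = 0.
Best responses: q_I = (279 - q_D)/5, q_D = (199 - q_I)/8.
Solving the pair: q_I = 52.1282, q_D = 716/39.
Price P = 343 - 70.4872 = 272.5128.
Ionix's profit: 272.5128·52.1282 - 64·52.1282 - (3/2)·52.1282² = 6793.3744.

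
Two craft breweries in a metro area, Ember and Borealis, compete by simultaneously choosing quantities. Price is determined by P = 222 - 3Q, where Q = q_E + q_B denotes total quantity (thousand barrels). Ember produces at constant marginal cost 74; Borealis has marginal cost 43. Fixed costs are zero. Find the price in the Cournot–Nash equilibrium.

Ember's profit: π_E = (222 - 3Q)q_E - (74q_E). Setting ∂π_E/∂q_E = 0: 148 - 6q_E - 3(q_B) = 0.
Borealis's first-order condition: 179 - 6q_B - 3(q_E) = 0.
Rearranging gives the reaction functions q_E = (148 - 3q_B)/6 and q_B = (179 - 3q_E)/6.
Substituting one into the other gives q_E = 13 and q_B = 70/3.
Total output Q = 109/3, so price P = 222 - 3·(109/3) = 113.

113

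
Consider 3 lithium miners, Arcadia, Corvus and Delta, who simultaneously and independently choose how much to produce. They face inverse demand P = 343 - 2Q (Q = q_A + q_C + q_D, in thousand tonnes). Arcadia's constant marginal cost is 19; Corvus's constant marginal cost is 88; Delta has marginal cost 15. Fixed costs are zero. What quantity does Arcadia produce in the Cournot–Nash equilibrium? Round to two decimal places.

48.63

Arcadia's profit: π_A = (343 - 2Q)q_A - (19q_A). Setting ∂π_A/∂q_A = 0: 324 - 4q_A - 2(q_C + q_D) = 0.
Corvus's profit: π_C = (343 - 2Q)q_C - (88q_C). Setting ∂π_C/∂q_C = 0: 255 - 4q_C - 2(q_A + q_D) = 0.
Delta's profit: π_D = (343 - 2Q)q_D - (15q_D). Setting ∂π_D/∂q_D = 0: 328 - 4q_D - 2(q_A + q_C) = 0.
Adding the 3 first-order conditions: 907 − 8Q = 0, so Q = 907/8.
Back-substituting: q_A = (324 − 907/4)/2 = 389/8, q_C = (255 − 907/4)/2 = 113/8, q_D = (328 − 907/4)/2 = 405/8.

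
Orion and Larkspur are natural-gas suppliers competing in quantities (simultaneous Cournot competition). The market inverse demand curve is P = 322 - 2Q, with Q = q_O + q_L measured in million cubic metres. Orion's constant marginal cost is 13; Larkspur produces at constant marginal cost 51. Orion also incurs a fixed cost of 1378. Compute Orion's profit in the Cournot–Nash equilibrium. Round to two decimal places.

5311.39

Orion's profit: π_O = (322 - 2Q)q_O - (13q_O). Setting ∂π_O/∂q_O = 0: 309 - 4q_O - 2(q_L) = 0.
Larkspur's first-order condition: 271 - 4q_L - 2(q_O) = 0.
So q_O = (309 - 2q_L)/4 and q_L = (271 - 2q_O)/4.
Substituting one into the other gives q_O = 347/6 and q_L = 233/6.
Price P = 322 - 2·(290/3) = 386/3.
Orion's profit: (386/3 - 13)·(347/6) - 1378 = 5311.3889.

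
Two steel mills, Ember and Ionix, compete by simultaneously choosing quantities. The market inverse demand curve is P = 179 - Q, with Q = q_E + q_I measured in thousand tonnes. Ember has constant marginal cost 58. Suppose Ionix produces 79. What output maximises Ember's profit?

With the rival's output fixed at 79, Ember's profit is π_E = (179 - 79 - q_E)q_E - (58q_E) = (100 - q_E)q_E - (58q_E).
∂π_E/∂q_E = 42 - 2q_E = 0, so q_E = 21.

21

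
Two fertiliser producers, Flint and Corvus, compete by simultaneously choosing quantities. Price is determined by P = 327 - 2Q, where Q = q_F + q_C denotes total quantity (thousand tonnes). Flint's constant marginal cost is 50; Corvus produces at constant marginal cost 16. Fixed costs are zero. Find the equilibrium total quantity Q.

98

Flint's profit: π_F = (327 - 2Q)q_F - (50q_F). Setting ∂π_F/∂q_F = 0: 277 - 4q_F - 2(q_C) = 0.
Corvus's profit: π_C = (327 - 2Q)q_C - (16q_C). Setting ∂π_C/∂q_C = 0: 311 - 4q_C - 2(q_F) = 0.
So q_F = (277 - 2q_C)/4 and q_C = (311 - 2q_F)/4.
Solving the pair: q_F = 81/2, q_C = 115/2.
Total output Q = 81/2 + 115/2 = 98.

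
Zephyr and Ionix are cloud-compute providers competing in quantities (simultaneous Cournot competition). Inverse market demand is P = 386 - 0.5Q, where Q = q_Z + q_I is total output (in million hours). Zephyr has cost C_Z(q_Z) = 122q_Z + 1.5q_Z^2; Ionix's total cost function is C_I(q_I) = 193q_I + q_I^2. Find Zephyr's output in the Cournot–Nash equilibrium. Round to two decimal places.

59.19

Zephyr's profit: π_Z = (386 - 0.5Q)q_Z - (122q_Z + (3/2)q_Z²). Setting ∂π_Z/∂q_Z = 0: 264 - 4q_Z - (1/2)(q_I) = 0.
Ionix's first-order condition: 193 - 3q_I - (1/2)(q_Z) = 0.
Best responses: q_Z = (264 - (1/2)q_I)/4, q_I = (193 - (1/2)q_Z)/3.
Solving the pair: q_Z = 59.1915, q_I = 54.4681.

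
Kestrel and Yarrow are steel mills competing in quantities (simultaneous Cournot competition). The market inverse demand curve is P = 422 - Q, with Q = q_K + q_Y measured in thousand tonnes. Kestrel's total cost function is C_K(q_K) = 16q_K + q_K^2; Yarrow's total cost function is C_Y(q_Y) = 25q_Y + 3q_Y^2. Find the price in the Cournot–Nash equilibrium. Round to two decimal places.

291.90

Kestrel's profit: π_K = (422 - Q)q_K - (16q_K + q_K²). Setting ∂π_K/∂q_K = 0: 406 - 4q_K - (q_Y) = 0.
Yarrow's profit: π_Y = (422 - Q)q_Y - (25q_Y + 3q_Y²). Setting ∂π_Y/∂q_Y = 0: 397 - 8q_Y - (q_K) = 0.
Rearranging gives the reaction functions q_K = (406 - q_Y)/4 and q_Y = (397 - q_K)/8.
Substituting one into the other gives q_K = 91.9677 and q_Y = 1182/31.
Total output Q = 130.0968, so price P = 422 - 130.0968 = 291.9032.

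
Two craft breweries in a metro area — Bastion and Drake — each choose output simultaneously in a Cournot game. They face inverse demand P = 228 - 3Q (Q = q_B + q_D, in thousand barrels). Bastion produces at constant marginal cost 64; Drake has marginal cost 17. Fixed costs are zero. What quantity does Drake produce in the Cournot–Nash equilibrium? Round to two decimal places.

Bastion's profit: π_B = (228 - 3Q)q_B - (64q_B). Setting ∂π_B/∂q_B = 0: 164 - 6q_B - 3(q_D) = 0.
Drake's first-order condition: 211 - 6q_D - 3(q_B) = 0.
Best responses: q_B = (164 - 3q_D)/6, q_D = (211 - 3q_B)/6.
Solving the pair: q_B = 13, q_D = 86/3.

28.67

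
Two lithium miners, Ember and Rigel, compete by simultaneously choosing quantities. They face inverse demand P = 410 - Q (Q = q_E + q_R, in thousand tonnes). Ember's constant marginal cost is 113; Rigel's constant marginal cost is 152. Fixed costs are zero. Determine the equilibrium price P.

Ember's profit: π_E = (410 - Q)q_E - (113q_E). Setting ∂π_E/∂q_E = 0: 297 - 2q_E - (q_R) = 0.
Rigel's first-order condition: 258 - 2q_R - (q_E) = 0.
Best responses: q_E = (297 - q_R)/2, q_R = (258 - q_E)/2.
Substituting one into the other gives q_E = 112 and q_R = 73.
Total output Q = 185, so price P = 410 - 185 = 225.

225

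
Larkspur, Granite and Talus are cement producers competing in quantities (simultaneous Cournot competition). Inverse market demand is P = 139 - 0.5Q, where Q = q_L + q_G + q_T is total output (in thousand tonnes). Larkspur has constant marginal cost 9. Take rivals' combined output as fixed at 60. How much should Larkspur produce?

100

With rivals' combined output fixed at 60, Larkspur's profit is π_L = (139 - (1/2)·60 - (1/2)q_L)q_L - (9q_L) = (109 - (1/2)q_L)q_L - (9q_L).
∂π_L/∂q_L = 100 - q_L = 0, so q_L = 100.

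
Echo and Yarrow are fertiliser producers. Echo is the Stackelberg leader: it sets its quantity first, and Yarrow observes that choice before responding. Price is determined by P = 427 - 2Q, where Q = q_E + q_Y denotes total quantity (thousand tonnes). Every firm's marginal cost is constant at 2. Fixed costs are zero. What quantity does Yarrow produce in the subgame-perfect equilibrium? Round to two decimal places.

The follower Yarrow best-responds to any q_E: π_Y = (427 - 2Q)q_Y - 2q_Y.
Follower FOC: 425 - 2q_E - 4q_Y = 0, so q_Y(q_E) = (425 - 2q_E)/4.
Echo substitutes q_Y(q_E) into its own profit: π_E = q_E(427 - 2q_E - (425 - 2q_E)/2) - 2q_E = (429/2 - q_E)q_E - 2q_E.
The leader's first-order condition 425/2 - 2q_E = 0 yields q_E = 425/4.
Then q_Y = (425 - 2·(425/4))/4 = 425/8.

53.13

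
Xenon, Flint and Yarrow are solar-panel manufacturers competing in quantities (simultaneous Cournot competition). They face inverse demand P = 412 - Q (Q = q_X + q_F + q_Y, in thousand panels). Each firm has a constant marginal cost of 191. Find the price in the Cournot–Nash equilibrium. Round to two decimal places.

A representative firm's profit is π_i = q_i(412 - Q) - 191q_i.
Setting ∂π_i/∂q_i = 0 with rivals' quantities fixed: 221 - 2q_i - Σ_{j≠i} q_j = 0.
By symmetry each firm produces the same amount; substituting Σ_{j≠i} q_j = 2q_i yields q_i = 221/4.
Total output Q = 663/4, so price P = 412 - 663/4 = 985/4.

246.25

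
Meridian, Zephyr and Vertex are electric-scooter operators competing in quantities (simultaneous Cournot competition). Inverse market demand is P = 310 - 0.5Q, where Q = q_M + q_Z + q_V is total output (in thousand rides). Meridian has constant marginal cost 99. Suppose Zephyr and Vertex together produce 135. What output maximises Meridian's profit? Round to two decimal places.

143.50

With rivals' combined output fixed at 135, Meridian's profit is π_M = (310 - (1/2)·135 - (1/2)q_M)q_M - (99q_M) = (485/2 - (1/2)q_M)q_M - (99q_M).
∂π_M/∂q_M = 287/2 - q_M = 0, so q_M = 287/2.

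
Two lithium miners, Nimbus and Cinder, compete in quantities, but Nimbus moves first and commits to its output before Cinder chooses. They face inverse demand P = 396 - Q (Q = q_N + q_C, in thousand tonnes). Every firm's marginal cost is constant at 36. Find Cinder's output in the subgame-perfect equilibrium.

The follower Cinder best-responds to any q_N: π_C = (396 - Q)q_C - 36q_C.
Setting the follower's marginal profit to zero, 360 - q_N - 2q_C = 0, i.e. q_C = (360 - q_N)/2.
The leader anticipates this reaction. Substituting into P = 396 - Q gives P = 216 - (1/2)q_N, so π_N = (216 - (1/2)q_N)q_N - 36q_N.
The leader's first-order condition 180 - q_N = 0 yields q_N = 180.
Then q_C = (360 - 180)/2 = 90.

90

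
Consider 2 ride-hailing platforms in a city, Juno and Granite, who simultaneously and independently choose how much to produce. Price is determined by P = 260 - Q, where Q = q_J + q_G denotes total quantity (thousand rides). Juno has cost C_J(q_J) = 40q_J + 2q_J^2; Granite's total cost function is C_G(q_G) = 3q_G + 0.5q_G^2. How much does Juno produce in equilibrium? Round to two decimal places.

23.71

Juno's profit: π_J = (260 - Q)q_J - (40q_J + 2q_J²). Setting ∂π_J/∂q_J = 0: 220 - 6q_J - (q_G) = 0.
Granite's profit: π_G = (260 - Q)q_G - (3q_G + (1/2)q_G²). Setting ∂π_G/∂q_G = 0: 257 - 3q_G - (q_J) = 0.
So q_J = (220 - q_G)/6 and q_G = (257 - q_J)/3.
Solving the pair: q_J = 403/17, q_G = 1322/17.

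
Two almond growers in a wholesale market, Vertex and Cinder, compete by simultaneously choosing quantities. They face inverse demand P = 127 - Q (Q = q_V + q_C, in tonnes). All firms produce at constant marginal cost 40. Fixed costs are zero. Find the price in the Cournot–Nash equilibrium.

69

Each firm earns π_i = (127 - Q)q_i - 40q_i.
First-order condition (treating rivals' output as given): 87 - 2q_i - q_j = 0.
By symmetry each firm produces the same amount; substituting q_j = q_i yields q_i = 87/3 = 29.
Total output Q = 58, so price P = 127 - 58 = 69.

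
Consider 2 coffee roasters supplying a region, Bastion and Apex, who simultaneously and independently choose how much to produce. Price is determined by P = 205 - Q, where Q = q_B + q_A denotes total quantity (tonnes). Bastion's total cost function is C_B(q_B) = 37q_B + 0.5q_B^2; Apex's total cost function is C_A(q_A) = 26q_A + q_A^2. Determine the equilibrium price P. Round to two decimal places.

126.64

Bastion's profit: π_B = (205 - Q)q_B - (37q_B + (1/2)q_B²). Setting ∂π_B/∂q_B = 0: 168 - 3q_B - (q_A) = 0.
Apex's first-order condition: 179 - 4q_A - (q_B) = 0.
Rearranging gives the reaction functions q_B = (168 - q_A)/3 and q_A = (179 - q_B)/4.
Solving the pair: q_B = 493/11, q_A = 369/11.
Total output Q = 862/11, so price P = 205 - 862/11 = 1393/11.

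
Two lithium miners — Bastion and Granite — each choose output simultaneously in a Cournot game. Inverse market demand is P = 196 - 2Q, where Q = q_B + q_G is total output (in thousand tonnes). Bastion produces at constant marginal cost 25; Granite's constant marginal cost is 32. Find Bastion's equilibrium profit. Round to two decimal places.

1760.22

Bastion's profit: π_B = (196 - 2Q)q_B - (25q_B). Setting ∂π_B/∂q_B = 0: 171 - 4q_B - 2(q_G) = 0.
Granite's profit: π_G = (196 - 2Q)q_G - (32q_G). Setting ∂π_G/∂q_G = 0: 164 - 4q_G - 2(q_B) = 0.
Rearranging gives the reaction functions q_B = (171 - 2q_G)/4 and q_G = (164 - 2q_B)/4.
Substituting one into the other gives q_B = 89/3 and q_G = 157/6.
Price P = 196 - 2·(335/6) = 253/3.
Bastion's profit: (253/3 - 25)·(89/3) = 1760.2222.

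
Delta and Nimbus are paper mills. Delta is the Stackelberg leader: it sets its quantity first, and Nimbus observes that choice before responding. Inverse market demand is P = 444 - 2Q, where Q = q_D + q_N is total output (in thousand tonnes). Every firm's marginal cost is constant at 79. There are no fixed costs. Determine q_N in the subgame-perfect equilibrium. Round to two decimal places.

Solve by backward induction. Given q_D, the follower Nimbus maximises π_N = (444 - 2q_D - 2q_N)q_N - 79q_N.
Follower FOC: 365 - 2q_D - 4q_N = 0, so q_N(q_D) = (365 - 2q_D)/4.
Delta substitutes q_N(q_D) into its own profit: π_D = q_D(444 - 2q_D - (365 - 2q_D)/2) - 79q_D = (523/2 - q_D)q_D - 79q_D.
The leader's first-order condition 365/2 - 2q_D = 0 yields q_D = 365/4.
Then q_N = (365 - 2·(365/4))/4 = 365/8.

45.63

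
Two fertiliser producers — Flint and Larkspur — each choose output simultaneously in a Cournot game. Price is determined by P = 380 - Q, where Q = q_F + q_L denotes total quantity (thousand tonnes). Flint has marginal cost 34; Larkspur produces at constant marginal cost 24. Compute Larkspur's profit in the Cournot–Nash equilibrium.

Flint's profit: π_F = (380 - Q)q_F - (34q_F). Setting ∂π_F/∂q_F = 0: 346 - 2q_F - (q_L) = 0.
Larkspur's profit: π_L = (380 - Q)q_L - (24q_L). Setting ∂π_L/∂q_L = 0: 356 - 2q_L - (q_F) = 0.
Rearranging gives the reaction functions q_F = (346 - q_L)/2 and q_L = (356 - q_F)/2.
Substituting one into the other gives q_F = 112 and q_L = 122.
Price P = 380 - 234 = 146.
Larkspur's profit: (146 - 24)·122 = 14884.

14884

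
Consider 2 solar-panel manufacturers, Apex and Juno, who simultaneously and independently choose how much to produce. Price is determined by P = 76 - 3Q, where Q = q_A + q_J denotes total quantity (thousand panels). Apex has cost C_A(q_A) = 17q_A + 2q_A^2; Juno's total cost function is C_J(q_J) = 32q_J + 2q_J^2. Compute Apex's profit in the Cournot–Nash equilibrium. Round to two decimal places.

126.65

Apex's profit: π_A = (76 - 3Q)q_A - (17q_A + 2q_A²). Setting ∂π_A/∂q_A = 0: 59 - 10q_A - 3(q_J) = 0.
Juno's first-order condition: 44 - 10q_J - 3(q_A) = 0.
Best responses: q_A = (59 - 3q_J)/10, q_J = (44 - 3q_A)/10.
Substituting one into the other gives q_A = 458/91 and q_J = 263/91.
Price P = 76 - 3·(103/13) = 679/13.
Apex's profit: (679/13)·(458/91) - 17·(458/91) - 2(458/91)² = 126.6538.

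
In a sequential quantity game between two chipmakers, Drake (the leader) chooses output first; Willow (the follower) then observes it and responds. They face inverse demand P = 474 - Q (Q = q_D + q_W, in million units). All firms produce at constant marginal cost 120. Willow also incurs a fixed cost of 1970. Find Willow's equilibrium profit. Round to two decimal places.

5862.25

Solve by backward induction. Given q_D, the follower Willow maximises π_W = (474 - q_D - q_W)q_W - 120q_W.
Follower FOC: 354 - q_D - 2q_W = 0, so q_W(q_D) = (354 - q_D)/2.
Drake substitutes q_W(q_D) into its own profit: π_D = q_D(474 - q_D - (354 - q_D)/2) - 120q_D = (297 - (1/2)q_D)q_D - 120q_D.
The leader's first-order condition 177 - q_D = 0 yields q_D = 177.
Then q_W = (354 - 177)/2 = 177/2.
Price P = 474 - 531/2 = 417/2.
Willow's profit: (417/2 - 120)·(177/2) - 1970 = 5862.2500.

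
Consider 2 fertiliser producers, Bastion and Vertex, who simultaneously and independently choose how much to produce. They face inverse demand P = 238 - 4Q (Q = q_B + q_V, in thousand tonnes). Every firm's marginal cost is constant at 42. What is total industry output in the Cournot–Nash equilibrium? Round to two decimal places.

Each firm earns π_i = (238 - 4Q)q_i - 42q_i.
First-order condition (treating rivals' output as given): 196 - 8q_i - 4q_j = 0.
By symmetry each firm produces the same amount; substituting q_j = q_i yields q_i = 196/12 = 49/3.
Total output Q = 49/3 + 49/3 = 98/3.

32.67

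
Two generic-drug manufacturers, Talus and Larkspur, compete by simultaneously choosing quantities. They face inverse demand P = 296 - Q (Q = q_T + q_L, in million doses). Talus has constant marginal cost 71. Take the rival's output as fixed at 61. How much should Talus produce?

With the rival's output fixed at 61, Talus's profit is π_T = (296 - 61 - q_T)q_T - (71q_T) = (235 - q_T)q_T - (71q_T).
∂π_T/∂q_T = 164 - 2q_T = 0, so q_T = 82.

82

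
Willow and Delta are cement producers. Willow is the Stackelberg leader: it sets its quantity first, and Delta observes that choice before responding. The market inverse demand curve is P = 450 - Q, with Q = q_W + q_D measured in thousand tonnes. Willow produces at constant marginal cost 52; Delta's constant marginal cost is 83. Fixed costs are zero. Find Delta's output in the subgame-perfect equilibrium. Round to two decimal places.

The follower Delta best-responds to any q_W: π_D = (450 - Q)q_D - 83q_D.
Setting the follower's marginal profit to zero, 367 - q_W - 2q_D = 0, i.e. q_D = (367 - q_W)/2.
Willow substitutes q_D(q_W) into its own profit: π_W = q_W(450 - q_W - (367 - q_W)/2) - 52q_W = (533/2 - (1/2)q_W)q_W - 52q_W.
Leader FOC: 429/2 - q_W = 0, so q_W = 429/2.
Then q_D = (367 - 429/2)/2 = 305/4.

76.25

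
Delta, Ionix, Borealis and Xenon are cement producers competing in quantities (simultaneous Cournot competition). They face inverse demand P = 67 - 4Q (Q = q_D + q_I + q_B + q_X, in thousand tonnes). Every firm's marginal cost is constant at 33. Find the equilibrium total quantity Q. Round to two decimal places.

6.80

A representative firm's profit is π_i = q_i(67 - 4Q) - 33q_i.
First-order condition (treating rivals' output as given): 34 - 8q_i - 4·Σ_{j≠i} q_j = 0.
By symmetry each firm produces the same amount; substituting Σ_{j≠i} q_j = 3q_i yields q_i = 34/20 = 17/10.
Total output Q = 17/10 + 17/10 + 17/10 + 17/10 = 34/5.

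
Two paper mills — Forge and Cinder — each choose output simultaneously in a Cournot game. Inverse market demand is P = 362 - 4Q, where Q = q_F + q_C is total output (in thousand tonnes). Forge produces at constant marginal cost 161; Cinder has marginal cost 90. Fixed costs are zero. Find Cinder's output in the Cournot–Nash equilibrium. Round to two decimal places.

Forge's profit: π_F = (362 - 4Q)q_F - (161q_F). Setting ∂π_F/∂q_F = 0: 201 - 8q_F - 4(q_C) = 0.
Cinder's profit: π_C = (362 - 4Q)q_C - (90q_C). Setting ∂π_C/∂q_C = 0: 272 - 8q_C - 4(q_F) = 0.
So q_F = (201 - 4q_C)/8 and q_C = (272 - 4q_F)/8.
Substituting one into the other gives q_F = 65/6 and q_C = 343/12.

28.58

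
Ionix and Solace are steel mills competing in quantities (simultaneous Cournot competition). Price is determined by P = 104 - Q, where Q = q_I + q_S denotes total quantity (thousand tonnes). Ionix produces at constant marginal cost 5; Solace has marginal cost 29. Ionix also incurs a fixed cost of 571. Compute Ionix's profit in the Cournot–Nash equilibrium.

1110

Ionix's profit: π_I = (104 - Q)q_I - (5q_I). Setting ∂π_I/∂q_I = 0: 99 - 2q_I - (q_S) = 0.
Solace's first-order condition: 75 - 2q_S - (q_I) = 0.
So q_I = (99 - q_S)/2 and q_S = (75 - q_I)/2.
Solving the pair: q_I = 41, q_S = 17.
Price P = 104 - 58 = 46.
Ionix's profit: (46 - 5)·41 - 571 = 1110.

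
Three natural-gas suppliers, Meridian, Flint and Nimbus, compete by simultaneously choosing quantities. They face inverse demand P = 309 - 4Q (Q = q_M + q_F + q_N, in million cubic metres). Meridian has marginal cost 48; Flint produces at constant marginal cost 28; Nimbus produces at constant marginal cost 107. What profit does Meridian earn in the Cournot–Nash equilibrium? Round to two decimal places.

1406.25

Meridian's profit: π_M = (309 - 4Q)q_M - (48q_M). Setting ∂π_M/∂q_M = 0: 261 - 8q_M - 4(q_F + q_N) = 0.
Flint's first-order condition: 281 - 8q_F - 4(q_M + q_N) = 0.
Nimbus's first-order condition: 202 - 8q_N - 4(q_M + q_F) = 0.
Summing all 3 equations gives 744 − 16Q = 0, hence Q = 93/2.
Back-substituting: q_M = (261 − 186)/4 = 75/4, q_F = (281 − 186)/4 = 95/4, q_N = (202 − 186)/4 = 4.
Price P = 309 - 4·(93/2) = 123.
Meridian's profit: (123 - 48)·(75/4) = 1406.2500.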